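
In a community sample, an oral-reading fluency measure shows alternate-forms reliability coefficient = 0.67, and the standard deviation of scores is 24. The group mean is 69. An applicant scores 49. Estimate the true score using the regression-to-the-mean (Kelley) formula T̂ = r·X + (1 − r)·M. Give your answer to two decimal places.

T̂ = 0.6700(49) + 0.3300(69) ≈ 55.6000

55.60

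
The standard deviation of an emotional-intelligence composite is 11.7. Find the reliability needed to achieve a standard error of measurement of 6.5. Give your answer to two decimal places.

0.69

r = 1 − (SEM / SD)² = 1 − (6.50000 / 11.7)² ≃ 1 − 0.30864 ≃ 0.69136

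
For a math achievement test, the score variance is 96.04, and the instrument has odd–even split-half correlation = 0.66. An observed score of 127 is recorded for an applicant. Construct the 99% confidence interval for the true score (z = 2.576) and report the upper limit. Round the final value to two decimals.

138.43

σ = 96.04^(1/2) = 9.800
Spearman-Brown: r = 2(0.66) / (1 + 0.66) = 1.320 / 1.660 ≃ 0.795
SEM = 9.800 * √(1 − 0.795) = 9.800 * √0.205 ≃ 9.800 * 0.453 ≃ 4.435
Half-width = 2.576*4.435 ≃ 11.425
Upper limit = 127 + 11.425 ≃ 138.425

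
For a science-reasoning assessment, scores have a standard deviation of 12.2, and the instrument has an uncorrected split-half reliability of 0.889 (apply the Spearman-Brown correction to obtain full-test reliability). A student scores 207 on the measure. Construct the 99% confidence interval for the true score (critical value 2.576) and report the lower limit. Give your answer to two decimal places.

199.38

r_full = 2·0.889 / (1 + 0.889) ≈ 0.9412
SEM = 12.2000*√(1 − 0.9412) ≈ 2.9574
2.576 * SEM ≈ 7.6182
Lower limit = 207 − 7.6182 ≈ 199.3818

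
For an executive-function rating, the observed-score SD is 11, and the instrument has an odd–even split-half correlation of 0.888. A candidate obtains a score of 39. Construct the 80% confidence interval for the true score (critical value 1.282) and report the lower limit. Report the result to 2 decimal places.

35.57

Spearman-Brown: r = 2(0.888) / (1 + 0.888) = 1.7760 / 1.8880 ≈ 0.9407
SEM = 11.0000*√(1 − 0.9407) ≈ 2.6792
1.282 * SEM ≈ 3.4347
Lower bound: 39 − 3.4347 = 35.5653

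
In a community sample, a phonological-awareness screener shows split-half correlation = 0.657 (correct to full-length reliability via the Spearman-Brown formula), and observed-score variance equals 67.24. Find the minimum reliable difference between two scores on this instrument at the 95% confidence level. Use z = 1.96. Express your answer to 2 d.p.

SD = √67.24 ≈ 8.200
Spearman-Brown: r = 2(0.657) / (1 + 0.657) = 1.314 / 1.657 ≈ 0.793
SEM = 8.200 × √(1 − 0.793) = 8.200 × √0.207 ≈ 8.200 × 0.455 ≈ 3.731
SE_diff = SEM × √2 ≈ 3.731 × 1.414 ≈ 5.276
Minimum reliable difference = 1.96 × SE_diff ≈ 1.96 × 5.276 ≈ 10.341

10.34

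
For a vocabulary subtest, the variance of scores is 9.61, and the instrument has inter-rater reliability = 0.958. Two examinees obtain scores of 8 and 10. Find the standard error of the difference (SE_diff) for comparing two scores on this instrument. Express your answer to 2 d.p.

0.90

SD = √9.61 ≈ 3.1000
SEM = 3.1000 · √(1 − 0.9580) = 3.1000 · √0.0420 ≈ 3.1000 · 0.2049 ≈ 0.6353
SE_diff = SEM · √2 ≈ 0.6353 · 1.4142 ≈ 0.8985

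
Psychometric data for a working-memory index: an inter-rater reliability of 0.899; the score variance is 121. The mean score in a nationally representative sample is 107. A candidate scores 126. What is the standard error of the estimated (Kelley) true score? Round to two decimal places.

σ = 121^(1/2) = 11.0000
SE_est = SD · √(r(1 − r)) = 11.0000 · √0.0908 ≈ 11.0000 · 0.3013 ≈ 3.3146

3.31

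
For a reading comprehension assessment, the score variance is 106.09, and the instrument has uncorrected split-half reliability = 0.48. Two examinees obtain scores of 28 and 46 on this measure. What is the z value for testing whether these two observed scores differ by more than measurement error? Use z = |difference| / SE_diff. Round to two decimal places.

σ = 106.09^(1/2) = 10.3000
Spearman-Brown: r = 2(0.48) / (1 + 0.48) = 0.9600 / 1.4800 ≈ 0.6486
SEM = 10.3000 × √(1 − 0.6486) = 10.3000 × √0.3514 ≈ 10.3000 × 0.5927 ≈ 6.1053
SE_diff = √2 × SEM ≈ 8.6342
z = |28 − 46| / 8.6342 = 18 / 8.6342 ≈ 2.0847

2.08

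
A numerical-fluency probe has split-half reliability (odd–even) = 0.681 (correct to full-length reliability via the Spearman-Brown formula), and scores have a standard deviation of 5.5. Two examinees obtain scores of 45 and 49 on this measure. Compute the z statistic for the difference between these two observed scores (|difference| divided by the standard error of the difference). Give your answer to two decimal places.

r_full = 2·0.681 / (1 + 0.681) ≈ 0.810
SEM = 5.500·√(1 − 0.810) ≈ 2.396
SE_diff = √2 · SEM ≈ 3.388
z = 4 / 3.388 ≈ 1.181

1.18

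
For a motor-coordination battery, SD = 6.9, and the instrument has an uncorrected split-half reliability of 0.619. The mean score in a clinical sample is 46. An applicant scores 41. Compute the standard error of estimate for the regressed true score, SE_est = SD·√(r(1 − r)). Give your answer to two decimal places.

2.93

Spearman-Brown: r = 2(0.619) / (1 + 0.619) = 1.238 / 1.619 ≈ 0.765
SE_est = SD · √(r(1 − r)) = 6.900 · √0.180 ≈ 6.900 · 0.424 ≈ 2.927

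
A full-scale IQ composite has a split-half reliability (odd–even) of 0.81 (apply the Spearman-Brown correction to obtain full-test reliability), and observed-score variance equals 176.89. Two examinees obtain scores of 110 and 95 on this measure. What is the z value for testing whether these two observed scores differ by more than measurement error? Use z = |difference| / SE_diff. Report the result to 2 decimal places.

2.46

SD = √176.89 ≈ 13.3000
r_full = 2·0.81 / (1 + 0.81) ≈ 0.8950
SEM = 13.3000·√(1 − 0.8950) ≈ 4.3091
Standard error of the difference = 4.3091·√2 ≈ 6.0940
z = |110 − 95| / 6.0940 = 15 / 6.0940 ≈ 2.4614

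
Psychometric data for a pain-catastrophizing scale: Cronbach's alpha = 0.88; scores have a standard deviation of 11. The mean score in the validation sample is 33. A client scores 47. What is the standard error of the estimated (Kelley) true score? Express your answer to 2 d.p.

SE_est = SD * √(r(1 − r)) = 11.0000 * √0.1056 ≃ 11.0000 * 0.3250 ≃ 3.5746

3.57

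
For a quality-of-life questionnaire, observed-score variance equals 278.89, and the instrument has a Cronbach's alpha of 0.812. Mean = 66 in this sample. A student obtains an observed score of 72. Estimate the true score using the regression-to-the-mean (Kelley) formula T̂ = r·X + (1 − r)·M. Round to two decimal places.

70.87

T̂ = r·X + (1 − r)·M = 0.8120×72 + 0.1880×66 = 58.4640 + 12.4080 ≈ 70.8720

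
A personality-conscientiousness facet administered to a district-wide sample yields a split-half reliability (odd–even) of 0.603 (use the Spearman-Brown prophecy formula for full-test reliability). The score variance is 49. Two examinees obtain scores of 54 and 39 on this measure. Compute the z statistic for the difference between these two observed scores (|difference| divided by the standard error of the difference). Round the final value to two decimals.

σ = 49^(1/2) = 7.0000
Spearman-Brown: r = 2(0.603) / (1 + 0.603) = 1.2060 / 1.6030 ≈ 0.7523
The standard error of measurement is 7.0000*√(1 − 0.7523) ≈ 7.0000*0.4977 ≈ 3.4836.
SE_diff = √2 * SEM ≈ 4.9265
z = 15 / 4.9265 ≈ 3.0447

3.04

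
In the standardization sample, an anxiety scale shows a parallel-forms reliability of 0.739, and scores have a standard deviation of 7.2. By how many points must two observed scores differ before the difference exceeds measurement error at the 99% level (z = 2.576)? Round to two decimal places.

The standard error of measurement is 7.200*√(1 − 0.739) ≃ 7.200*0.511 ≃ 3.678.
SE_diff = √2 * SEM ≃ 5.202
Minimum reliable difference = 2.576 * SE_diff ≃ 2.576 * 5.202 ≃ 13.400

13.40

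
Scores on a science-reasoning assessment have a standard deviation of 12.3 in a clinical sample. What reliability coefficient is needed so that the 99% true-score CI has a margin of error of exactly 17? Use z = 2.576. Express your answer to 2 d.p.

Required SEM = 17 / 2.576 ≃ 6.5994
r = 1 − (SEM / SD)² = 1 − (6.5994 / 12.3)² ≃ 1 − 0.2879 ≃ 0.7121

0.71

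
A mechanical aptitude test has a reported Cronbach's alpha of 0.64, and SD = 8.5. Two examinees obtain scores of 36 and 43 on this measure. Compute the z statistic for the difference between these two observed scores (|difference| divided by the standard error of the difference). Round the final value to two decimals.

SEM = 8.500·√(1 − 0.640) ≈ 5.100
SE_diff = √2 · SEM ≈ 7.212
z = 7 / 7.212 ≈ 0.971

0.97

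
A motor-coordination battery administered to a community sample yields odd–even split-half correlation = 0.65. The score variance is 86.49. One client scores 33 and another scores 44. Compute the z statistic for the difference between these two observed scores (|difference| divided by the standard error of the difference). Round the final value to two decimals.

SD = √86.49 = 9.30000
r_full = 2·0.65 / (1 + 0.65) ≈ 0.78788
SEM = 9.30000*√(1 − 0.78788) ≈ 4.28327
SE_diff = SEM * √2 ≈ 4.28327 * 1.41421 ≈ 6.05745
z = 11 / 6.05745 ≈ 1.81594

1.82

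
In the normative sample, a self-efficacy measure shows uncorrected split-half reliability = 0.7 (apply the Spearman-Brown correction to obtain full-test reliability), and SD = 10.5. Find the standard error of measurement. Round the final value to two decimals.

4.41

r_full = 2·0.7 / (1 + 0.7) ≈ 0.8235
SEM = 10.5000×√(1 − 0.8235) ≈ 4.4109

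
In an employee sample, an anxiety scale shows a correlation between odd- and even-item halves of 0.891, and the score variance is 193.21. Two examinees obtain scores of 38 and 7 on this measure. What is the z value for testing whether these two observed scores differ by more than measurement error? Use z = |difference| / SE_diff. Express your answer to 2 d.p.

6.57

σ = 193.21^(1/2) = 13.900
r_full = 2·0.891 / (1 + 0.891) ≈ 0.942
The standard error of measurement is 13.900*√(1 − 0.942) ≈ 13.900*0.240 ≈ 3.337.
SE_diff = √2 * SEM ≈ 4.720
z = |38 − 7| / 4.720 = 31 / 4.720 ≈ 6.568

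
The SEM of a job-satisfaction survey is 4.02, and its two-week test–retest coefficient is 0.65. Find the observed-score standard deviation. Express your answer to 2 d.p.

6.80

SD = SEM / √(1 − r) = 4.02 / √0.35000 ≈ 4.02 / 0.59161 ≈ 6.79504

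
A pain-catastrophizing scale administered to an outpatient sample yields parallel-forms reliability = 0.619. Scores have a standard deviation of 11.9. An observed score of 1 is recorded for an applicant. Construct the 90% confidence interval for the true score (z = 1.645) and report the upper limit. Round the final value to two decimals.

13.08

SEM = 11.90000*√(1 − 0.61900) ≈ 7.34530
Margin = 1.645 * 7.34530 ≈ 12.08302
Upper limit = 1 + 12.08302 ≈ 13.08302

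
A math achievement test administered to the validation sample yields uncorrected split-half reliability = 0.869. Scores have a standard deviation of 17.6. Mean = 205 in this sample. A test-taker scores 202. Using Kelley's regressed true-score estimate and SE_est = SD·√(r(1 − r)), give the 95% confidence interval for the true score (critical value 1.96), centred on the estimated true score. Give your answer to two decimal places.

r_full = 2·0.869 / (1 + 0.869) ≈ 0.92991
T̂ = 0.92991(202) + 0.07009(205) ≈ 202.21027
SE_est = 17.60000·√(0.92991·0.07009) ≈ 4.49328
95% CI: 202.21027 ± 8.80684 ≈ (193.40344, 211.01711)

[193.40, 211.02]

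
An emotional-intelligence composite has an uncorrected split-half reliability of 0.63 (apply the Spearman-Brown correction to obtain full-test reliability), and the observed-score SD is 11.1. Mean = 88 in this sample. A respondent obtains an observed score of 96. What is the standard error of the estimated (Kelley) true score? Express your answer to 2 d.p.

4.65

r_full = 2·0.63 / (1 + 0.63) ≃ 0.773
SE_est = SD · √(r(1 − r)) = 11.100 · √0.175 ≃ 11.100 · 0.419 ≃ 4.650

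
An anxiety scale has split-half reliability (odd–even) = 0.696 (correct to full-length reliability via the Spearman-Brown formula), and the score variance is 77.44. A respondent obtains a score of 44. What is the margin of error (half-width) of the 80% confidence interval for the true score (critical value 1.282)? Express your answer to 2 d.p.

4.78

σ = 77.44^(1/2) = 8.8000
Spearman-Brown: r = 2(0.696) / (1 + 0.696) = 1.3920 / 1.6960 ≈ 0.8208
The standard error of measurement is 8.8000×√(1 − 0.8208) ≈ 8.8000×0.4234 ≈ 3.7257.
1.282 × SEM ≈ 4.7763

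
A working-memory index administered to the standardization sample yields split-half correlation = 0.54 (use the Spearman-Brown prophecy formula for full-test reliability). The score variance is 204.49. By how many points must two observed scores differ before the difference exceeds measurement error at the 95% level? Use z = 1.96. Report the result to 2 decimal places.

σ = 204.49^(1/2) = 14.3000
Full-length reliability (Spearman-Brown) = 2(0.54)/(1+0.54) ≈ 0.7013
The standard error of measurement is 14.3000·√(1 − 0.7013) ≈ 14.3000·0.5465 ≈ 7.8155.
Standard error of the difference = 7.8155·√2 ≈ 11.0527
Minimum reliable difference = 1.96 · SE_diff ≈ 1.96 · 11.0527 ≈ 21.6634

21.66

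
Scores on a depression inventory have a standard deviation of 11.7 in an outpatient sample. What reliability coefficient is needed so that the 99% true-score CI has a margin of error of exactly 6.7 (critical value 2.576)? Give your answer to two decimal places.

0.95

SEM needed = half-width / z = 6.7/2.576 ≃ 2.601
Required reliability = 1 − (SEM/SD)² = 1 − 0.049 ≃ 0.951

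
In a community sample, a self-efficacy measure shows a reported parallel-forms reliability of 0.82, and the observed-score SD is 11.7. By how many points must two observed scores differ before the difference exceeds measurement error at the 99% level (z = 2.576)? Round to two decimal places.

18.08

SEM = 11.700 · √(1 − 0.820) = 11.700 · √0.180 ≈ 11.700 · 0.424 ≈ 4.964
SE_diff = SEM · √2 ≈ 4.964 · 1.414 ≈ 7.020
Smallest detectable difference = 2.576·7.020 ≈ 18.084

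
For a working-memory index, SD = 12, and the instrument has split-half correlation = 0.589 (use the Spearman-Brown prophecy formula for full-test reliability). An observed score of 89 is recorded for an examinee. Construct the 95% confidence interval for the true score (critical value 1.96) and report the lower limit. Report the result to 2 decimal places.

77.04

Full-length reliability (Spearman-Brown) = 2(0.589)/(1+0.589) ≃ 0.7413
SEM = 12.0000 * √(1 − 0.7413) = 12.0000 * √0.2587 ≃ 12.0000 * 0.5086 ≃ 6.1030
1.96 * SEM ≃ 11.9618
Lower bound: 89 − 11.9618 = 77.0382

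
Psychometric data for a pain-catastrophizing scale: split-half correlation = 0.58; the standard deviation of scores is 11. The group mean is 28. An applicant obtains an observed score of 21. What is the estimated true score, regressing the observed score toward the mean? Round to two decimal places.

22.86

Full-length reliability (Spearman-Brown) = 2(0.58)/(1+0.58) ≃ 0.734
T̂ = 0.734(21) + 0.266(28) ≃ 22.861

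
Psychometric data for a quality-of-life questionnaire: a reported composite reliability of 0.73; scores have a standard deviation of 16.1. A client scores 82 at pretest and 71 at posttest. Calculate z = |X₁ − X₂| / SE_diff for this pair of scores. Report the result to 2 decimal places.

SEM = 16.10000 · √(1 − 0.73000) = 16.10000 · √0.27000 ≈ 16.10000 · 0.51962 ≈ 8.36581
SE_diff = √2 · SEM ≈ 11.83104
z = |82 − 71| / 11.83104 = 11 / 11.83104 ≈ 0.92976

0.93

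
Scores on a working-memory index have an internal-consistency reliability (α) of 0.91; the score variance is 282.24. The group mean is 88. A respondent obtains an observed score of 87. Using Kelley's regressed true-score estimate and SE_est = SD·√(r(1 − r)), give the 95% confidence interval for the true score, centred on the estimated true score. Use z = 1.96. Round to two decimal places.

[77.67, 96.51]

SD = √282.24 = 16.8000
T̂ = r·X + (1 − r)·M = 0.9100×87 + 0.0900×88 = 79.1700 + 7.9200 ≈ 87.0900
SE_est = SD × √(r(1 − r)) = 16.8000 × √0.0819 ≈ 16.8000 × 0.2862 ≈ 4.8079
95% CI: 87.0900 ± 9.4234 ≈ (77.6666, 96.5134)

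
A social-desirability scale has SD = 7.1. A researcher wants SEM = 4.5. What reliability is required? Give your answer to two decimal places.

r = 1 − (SEM / SD)² = 1 − (4.5000 / 7.1)² ≈ 1 − 0.4017 ≈ 0.5983

0.60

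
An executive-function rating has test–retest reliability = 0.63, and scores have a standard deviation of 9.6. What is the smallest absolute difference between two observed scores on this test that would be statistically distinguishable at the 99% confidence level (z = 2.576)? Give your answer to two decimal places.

SEM = 9.6000·√(1 − 0.6300) ≈ 5.8395
Standard error of the difference = 5.8395·√2 ≈ 8.2582
Minimum reliable difference = 2.576 · SE_diff ≈ 2.576 · 8.2582 ≈ 21.2732

21.27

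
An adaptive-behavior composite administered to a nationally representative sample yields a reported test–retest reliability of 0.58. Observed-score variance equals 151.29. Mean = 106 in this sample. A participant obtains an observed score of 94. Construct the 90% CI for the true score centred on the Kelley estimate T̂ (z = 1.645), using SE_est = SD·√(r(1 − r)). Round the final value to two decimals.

SD = √151.29 ≈ 12.300
T̂ = 0.580(94) + 0.420(106) ≈ 99.040
SE_est = 12.300·√[r(1 − r)] ≈ 6.071
CI = 99.040 ± 1.645 × 6.071 → [89.054, 109.026]

[89.05, 109.03]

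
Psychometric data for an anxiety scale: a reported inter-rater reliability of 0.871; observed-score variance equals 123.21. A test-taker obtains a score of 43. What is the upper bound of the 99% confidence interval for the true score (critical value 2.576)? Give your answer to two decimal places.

53.27

SD = √123.21 = 11.1000
SEM = 11.1000 × √(1 − 0.8710) = 11.1000 × √0.1290 ≈ 11.1000 × 0.3592 ≈ 3.9867
2.576 × SEM ≈ 10.2698
Upper limit = 43 + 10.2698 ≈ 53.2698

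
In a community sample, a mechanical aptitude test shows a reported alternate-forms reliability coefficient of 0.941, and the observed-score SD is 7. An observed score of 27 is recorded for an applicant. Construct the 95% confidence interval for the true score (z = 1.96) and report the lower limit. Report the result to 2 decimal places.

SEM = 7.000*√(1 − 0.941) ≈ 1.700
Margin = 1.96 * 1.700 ≈ 3.333
Lower limit = 27 − 3.333 ≈ 23.667

23.67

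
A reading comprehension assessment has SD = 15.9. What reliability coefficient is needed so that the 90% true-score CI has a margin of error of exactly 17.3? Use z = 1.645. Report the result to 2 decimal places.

0.56

Required SEM = 17.3 / 1.645 ≈ 10.517
r = 1 − (SEM / SD)² = 1 − (10.517 / 15.9)² ≈ 1 − 0.437 ≈ 0.563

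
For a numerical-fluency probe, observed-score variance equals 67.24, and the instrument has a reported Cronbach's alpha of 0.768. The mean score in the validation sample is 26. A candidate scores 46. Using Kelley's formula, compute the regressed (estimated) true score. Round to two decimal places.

41.36

T̂ = r·X + (1 − r)·M = 0.7680×46 + 0.2320×26 = 35.3280 + 6.0320 ≈ 41.3600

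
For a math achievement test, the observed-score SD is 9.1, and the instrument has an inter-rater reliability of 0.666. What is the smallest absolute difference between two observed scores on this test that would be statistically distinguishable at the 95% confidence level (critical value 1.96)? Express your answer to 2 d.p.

The standard error of measurement is 9.1000×√(1 − 0.6660) ≈ 9.1000×0.5779 ≈ 5.2591.
SE_diff = SEM × √2 ≈ 5.2591 × 1.4142 ≈ 7.4375
Minimum reliable difference = 1.96 × SE_diff ≈ 1.96 × 7.4375 ≈ 14.5776

14.58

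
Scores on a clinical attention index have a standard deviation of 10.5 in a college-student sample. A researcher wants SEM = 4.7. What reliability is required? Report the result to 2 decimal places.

0.80

Required reliability = 1 − (SEM/SD)² = 1 − 0.2004 ≈ 0.7996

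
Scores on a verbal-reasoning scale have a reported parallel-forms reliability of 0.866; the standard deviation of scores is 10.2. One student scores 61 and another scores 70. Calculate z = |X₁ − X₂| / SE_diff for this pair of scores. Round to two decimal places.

The standard error of measurement is 10.20000·√(1 − 0.86600) ≈ 10.20000·0.36606 ≈ 3.73381.
SE_diff = SEM · √2 ≈ 3.73381 · 1.41421 ≈ 5.28041
z = |61 − 70| / 5.28041 = 9 / 5.28041 ≈ 1.70441

1.70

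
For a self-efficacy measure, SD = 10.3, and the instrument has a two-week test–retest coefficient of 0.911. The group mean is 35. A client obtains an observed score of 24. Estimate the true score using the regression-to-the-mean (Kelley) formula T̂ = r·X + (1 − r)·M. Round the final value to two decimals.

T̂ = 0.9110(24) + 0.0890(35) ≈ 24.9790

24.98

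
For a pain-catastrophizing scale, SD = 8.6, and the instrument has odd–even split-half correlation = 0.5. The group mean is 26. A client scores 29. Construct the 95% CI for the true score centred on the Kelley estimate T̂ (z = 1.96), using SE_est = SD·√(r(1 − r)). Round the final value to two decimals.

[20.05, 35.95]

r_full = 2·0.5 / (1 + 0.5) ≃ 0.6667
T̂ = 0.6667(29) + 0.3333(26) ≃ 28.0000
SE_est = SD · √(r(1 − r)) = 8.6000 · √0.2222 ≃ 8.6000 · 0.4714 ≃ 4.0541
95% CI: 28.0000 ± 7.9460 ≃ (20.0540, 35.9460)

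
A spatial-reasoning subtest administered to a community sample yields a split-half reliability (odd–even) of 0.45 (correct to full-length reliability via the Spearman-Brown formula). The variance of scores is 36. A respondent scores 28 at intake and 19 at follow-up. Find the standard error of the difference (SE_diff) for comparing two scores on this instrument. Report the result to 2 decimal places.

SD = √36 = 6.000
r_full = 2·0.45 / (1 + 0.45) ≈ 0.621
SEM = 6.000 * √(1 − 0.621) = 6.000 * √0.379 ≈ 6.000 * 0.616 ≈ 3.695
SE_diff = SEM * √2 ≈ 3.695 * 1.414 ≈ 5.226

5.23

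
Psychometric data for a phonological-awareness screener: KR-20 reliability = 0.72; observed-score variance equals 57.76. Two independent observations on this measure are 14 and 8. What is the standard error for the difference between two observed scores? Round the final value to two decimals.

5.69

σ = 57.76^(1/2) = 7.600
SEM = 7.600·√(1 − 0.720) ≈ 4.022
Standard error of the difference = 4.022·√2 ≈ 5.687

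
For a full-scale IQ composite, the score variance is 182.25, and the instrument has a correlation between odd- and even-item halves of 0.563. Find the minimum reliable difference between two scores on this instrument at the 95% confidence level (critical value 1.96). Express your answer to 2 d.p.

SD = √182.25 = 13.500
Full-length reliability (Spearman-Brown) = 2(0.563)/(1+0.563) ≃ 0.720
SEM = 13.500 · √(1 − 0.720) = 13.500 · √0.280 ≃ 13.500 · 0.529 ≃ 7.138
SE_diff = √2 · SEM ≃ 10.095
Minimum reliable difference = 1.96 · SE_diff ≃ 1.96 · 10.095 ≃ 19.786

19.79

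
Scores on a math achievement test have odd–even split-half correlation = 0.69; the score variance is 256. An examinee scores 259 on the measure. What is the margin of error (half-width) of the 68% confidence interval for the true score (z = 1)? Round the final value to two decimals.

σ = 256^(1/2) = 16.000
Spearman-Brown: r = 2(0.69) / (1 + 0.69) = 1.380 / 1.690 ≃ 0.817
SEM = 16.000 * √(1 − 0.817) = 16.000 * √0.183 ≃ 16.000 * 0.428 ≃ 6.853
Margin = 1 * 6.853 ≃ 6.853

6.85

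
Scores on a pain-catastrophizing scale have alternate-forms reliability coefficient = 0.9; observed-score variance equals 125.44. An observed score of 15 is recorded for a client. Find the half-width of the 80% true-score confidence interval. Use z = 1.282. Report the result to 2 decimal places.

4.54

σ = 125.44^(1/2) = 11.2000
The standard error of measurement is 11.2000×√(1 − 0.9000) ≈ 11.2000×0.3162 ≈ 3.5418.
Half-width = 1.282×3.5418 ≈ 4.5405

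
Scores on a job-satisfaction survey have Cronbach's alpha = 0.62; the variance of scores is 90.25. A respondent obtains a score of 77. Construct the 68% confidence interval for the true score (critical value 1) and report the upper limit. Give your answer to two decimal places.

SD = √90.25 = 9.50000
The standard error of measurement is 9.50000*√(1 − 0.62000) ≈ 9.50000*0.61644 ≈ 5.85619.
Half-width = 1*5.85619 ≈ 5.85619
Upper bound: 77 + 5.85619 = 82.85619

82.86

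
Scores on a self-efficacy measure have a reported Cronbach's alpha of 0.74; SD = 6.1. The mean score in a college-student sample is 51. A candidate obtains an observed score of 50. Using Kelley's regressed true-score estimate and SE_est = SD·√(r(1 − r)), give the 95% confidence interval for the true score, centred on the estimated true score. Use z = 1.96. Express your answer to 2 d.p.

[45.02, 55.50]

T̂ = 0.740(50) + 0.260(51) ≈ 50.260
SE_est = SD × √(r(1 − r)) = 6.100 × √0.192 ≈ 6.100 × 0.439 ≈ 2.676
CI = 50.260 ± 1.96 × 2.676 → [45.016, 55.504]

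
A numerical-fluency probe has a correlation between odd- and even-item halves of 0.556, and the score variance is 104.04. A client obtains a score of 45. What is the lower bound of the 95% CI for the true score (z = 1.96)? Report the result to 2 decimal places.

SD = √104.04 ≈ 10.200
Full-length reliability (Spearman-Brown) = 2(0.556)/(1+0.556) ≈ 0.715
SEM = 10.200 · √(1 − 0.715) = 10.200 · √0.285 ≈ 10.200 · 0.534 ≈ 5.449
Half-width = 1.96·5.449 ≈ 10.679
Lower bound: 45 − 10.679 = 34.321

34.32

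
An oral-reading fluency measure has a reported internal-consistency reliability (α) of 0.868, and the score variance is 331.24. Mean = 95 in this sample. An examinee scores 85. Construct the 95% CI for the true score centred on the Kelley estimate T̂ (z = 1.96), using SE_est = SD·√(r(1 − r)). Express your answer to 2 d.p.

[74.25, 98.39]

SD = √331.24 = 18.20000
T̂ = r·X + (1 − r)·M = 0.86800*85 + 0.13200*95 = 73.78000 + 12.54000 ≃ 86.32000
SE_est = SD * √(r(1 − r)) = 18.20000 * √0.11458 ≃ 18.20000 * 0.33849 ≃ 6.16053
CI = 86.32000 ± 1.96 * 6.16053 → [74.24536, 98.39464]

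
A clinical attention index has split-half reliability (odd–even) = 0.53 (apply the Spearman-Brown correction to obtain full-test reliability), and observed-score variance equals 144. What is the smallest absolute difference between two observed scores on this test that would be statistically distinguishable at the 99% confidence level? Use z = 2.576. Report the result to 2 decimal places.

SD = √144 ≃ 12.0000
Full-length reliability (Spearman-Brown) = 2(0.53)/(1+0.53) ≃ 0.6928
SEM = 12.0000 · √(1 − 0.6928) = 12.0000 · √0.3072 ≃ 12.0000 · 0.5542 ≃ 6.6510
SE_diff = SEM · √2 ≃ 6.6510 · 1.4142 ≃ 9.4059
Smallest detectable difference = 2.576·9.4059 ≃ 24.2295

24.23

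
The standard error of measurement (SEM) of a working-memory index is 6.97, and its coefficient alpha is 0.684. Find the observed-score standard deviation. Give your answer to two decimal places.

12.40

SD = 6.97 / √(1 − 0.684) ≈ 12.399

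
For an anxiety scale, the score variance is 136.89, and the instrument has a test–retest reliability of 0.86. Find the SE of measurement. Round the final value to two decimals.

σ = 136.89^(1/2) = 11.7000
The standard error of measurement is 11.7000×√(1 − 0.8600) ≈ 11.7000×0.3742 ≈ 4.3777.

4.38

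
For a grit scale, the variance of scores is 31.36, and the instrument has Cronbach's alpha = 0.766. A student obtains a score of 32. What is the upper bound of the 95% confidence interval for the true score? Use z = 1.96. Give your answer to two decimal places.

SD = √31.36 ≈ 5.60000
SEM = 5.60000 * √(1 − 0.76600) = 5.60000 * √0.23400 ≈ 5.60000 * 0.48374 ≈ 2.70892
1.96 * SEM ≈ 5.30948
Upper bound: 32 + 5.30948 = 37.30948

37.31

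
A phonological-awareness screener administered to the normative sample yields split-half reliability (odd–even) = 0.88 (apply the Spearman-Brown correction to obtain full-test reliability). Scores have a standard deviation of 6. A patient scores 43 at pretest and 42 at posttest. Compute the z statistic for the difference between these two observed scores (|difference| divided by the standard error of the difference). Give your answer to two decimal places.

0.47

r_full = 2·0.88 / (1 + 0.88) ≃ 0.9362
SEM = 6.0000·√(1 − 0.9362) ≃ 1.5159
SE_diff = SEM · √2 ≃ 1.5159 · 1.4142 ≃ 2.1438
z = 1 / 2.1438 ≃ 0.4665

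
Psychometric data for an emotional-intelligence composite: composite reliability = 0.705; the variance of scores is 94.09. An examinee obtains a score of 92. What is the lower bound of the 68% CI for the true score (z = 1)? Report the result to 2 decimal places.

σ = 94.09^(1/2) = 9.70000
SEM = 9.70000 × √(1 − 0.70500) = 9.70000 × √0.29500 ≈ 9.70000 × 0.54314 ≈ 5.26845
1 × SEM ≈ 5.26845
Lower bound: 92 − 5.26845 = 86.73155

86.73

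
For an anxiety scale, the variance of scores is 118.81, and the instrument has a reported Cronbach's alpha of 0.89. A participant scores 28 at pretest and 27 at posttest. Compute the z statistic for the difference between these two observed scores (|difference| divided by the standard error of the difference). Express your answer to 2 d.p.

0.20

SD = √118.81 = 10.900
SEM = 10.900 · √(1 − 0.890) = 10.900 · √0.110 ≃ 10.900 · 0.332 ≃ 3.615
Standard error of the difference = 3.615·√2 ≃ 5.113
z = |28 − 27| / 5.113 = 1 / 5.113 ≃ 0.196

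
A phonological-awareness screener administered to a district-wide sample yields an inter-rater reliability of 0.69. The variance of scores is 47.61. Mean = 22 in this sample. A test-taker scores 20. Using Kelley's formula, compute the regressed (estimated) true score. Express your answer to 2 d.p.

20.62

T̂ = 0.6900(20) + 0.3100(22) ≈ 20.6200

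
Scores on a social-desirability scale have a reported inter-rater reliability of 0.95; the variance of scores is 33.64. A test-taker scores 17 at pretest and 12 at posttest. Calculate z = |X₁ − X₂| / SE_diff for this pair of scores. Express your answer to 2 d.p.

2.73

SD = √33.64 = 5.800
SEM = 5.800 * √(1 − 0.950) = 5.800 * √0.050 ≃ 5.800 * 0.224 ≃ 1.297
SE_diff = SEM * √2 ≃ 1.297 * 1.414 ≃ 1.834
z = 5 / 1.834 ≃ 2.726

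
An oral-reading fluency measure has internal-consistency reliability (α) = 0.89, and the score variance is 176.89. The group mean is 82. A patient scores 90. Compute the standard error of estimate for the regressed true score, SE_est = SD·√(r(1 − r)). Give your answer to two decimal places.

4.16

SD = √176.89 ≈ 13.300
SE_est = 13.300·√(0.890·0.110) ≈ 4.161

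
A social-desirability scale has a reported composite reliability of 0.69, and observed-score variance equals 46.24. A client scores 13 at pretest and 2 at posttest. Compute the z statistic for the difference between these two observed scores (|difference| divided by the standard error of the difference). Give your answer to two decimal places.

SD = √46.24 = 6.8000
SEM = 6.8000·√(1 − 0.6900) ≃ 3.7861
SE_diff = SEM · √2 ≃ 3.7861 · 1.4142 ≃ 5.3543
z = |13 − 2| / 5.3543 = 11 / 5.3543 ≃ 2.0544

2.05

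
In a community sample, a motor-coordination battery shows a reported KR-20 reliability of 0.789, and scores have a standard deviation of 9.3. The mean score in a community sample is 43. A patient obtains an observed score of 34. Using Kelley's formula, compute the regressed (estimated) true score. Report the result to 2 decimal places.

35.90

Estimated true score = 0.78900·34 + (1 − 0.78900)·43 ≈ 35.89900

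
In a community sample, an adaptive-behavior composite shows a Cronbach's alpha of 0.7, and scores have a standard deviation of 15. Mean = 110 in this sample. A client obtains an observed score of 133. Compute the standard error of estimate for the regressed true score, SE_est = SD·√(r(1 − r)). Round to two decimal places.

6.87

SE_est = 15.0000*√(0.7000*0.3000) ≈ 6.8739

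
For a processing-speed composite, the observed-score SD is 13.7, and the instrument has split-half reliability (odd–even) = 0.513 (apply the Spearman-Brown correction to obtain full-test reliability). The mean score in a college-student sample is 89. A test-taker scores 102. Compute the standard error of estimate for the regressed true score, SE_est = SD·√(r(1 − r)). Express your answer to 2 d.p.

Full-length reliability (Spearman-Brown) = 2(0.513)/(1+0.513) ≈ 0.6781
SE_est = SD × √(r(1 − r)) = 13.7000 × √0.2183 ≈ 13.7000 × 0.4672 ≈ 6.4006

6.40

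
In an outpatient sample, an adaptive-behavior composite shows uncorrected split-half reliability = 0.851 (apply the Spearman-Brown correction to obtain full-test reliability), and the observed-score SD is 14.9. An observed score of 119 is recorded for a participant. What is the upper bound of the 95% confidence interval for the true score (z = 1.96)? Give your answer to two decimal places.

127.29

Full-length reliability (Spearman-Brown) = 2(0.851)/(1+0.851) ≃ 0.91950
SEM = 14.90000 · √(1 − 0.91950) = 14.90000 · √0.08050 ≃ 14.90000 · 0.28372 ≃ 4.22743
1.96 · SEM ≃ 8.28576
Upper bound: 119 + 8.28576 = 127.28576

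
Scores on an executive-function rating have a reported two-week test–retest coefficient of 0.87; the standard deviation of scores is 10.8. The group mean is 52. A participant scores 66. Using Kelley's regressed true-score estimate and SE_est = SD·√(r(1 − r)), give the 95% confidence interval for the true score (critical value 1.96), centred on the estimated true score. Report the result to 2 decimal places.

[57.06, 71.30]

T̂ = r·X + (1 − r)·M = 0.8700*66 + 0.1300*52 = 57.4200 + 6.7600 ≃ 64.1800
SE_est = 10.8000*√(0.8700*0.1300) ≃ 3.6321
CI = 64.1800 ± 1.96 * 3.6321 → [57.0611, 71.2989]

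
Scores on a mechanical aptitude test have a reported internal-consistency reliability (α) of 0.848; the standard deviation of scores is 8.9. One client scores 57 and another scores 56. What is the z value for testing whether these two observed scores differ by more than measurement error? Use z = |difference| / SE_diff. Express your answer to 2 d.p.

The standard error of measurement is 8.9000·√(1 − 0.8480) ≃ 8.9000·0.3899 ≃ 3.4699.
Standard error of the difference = 3.4699·√2 ≃ 4.9071
z = 1 / 4.9071 ≃ 0.2038

0.20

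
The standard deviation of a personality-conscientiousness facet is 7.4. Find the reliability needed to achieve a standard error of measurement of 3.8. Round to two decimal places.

0.74

Required reliability = 1 − (SEM/SD)² = 1 − 0.26370 ≈ 0.73630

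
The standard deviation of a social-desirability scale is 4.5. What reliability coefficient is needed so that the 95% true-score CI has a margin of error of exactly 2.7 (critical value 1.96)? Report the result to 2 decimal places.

SEM needed = half-width / z = 2.7/1.96 ≈ 1.3776
r = 1 − (1.3776/4.5)² ≈ 1 − 0.0937 ≈ 0.9063

0.91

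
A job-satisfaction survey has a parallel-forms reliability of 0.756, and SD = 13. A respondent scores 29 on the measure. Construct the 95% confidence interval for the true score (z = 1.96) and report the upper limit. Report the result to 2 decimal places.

SEM = 13.0000 × √(1 − 0.7560) = 13.0000 × √0.2440 ≃ 13.0000 × 0.4940 ≃ 6.4215
Margin = 1.96 × 6.4215 ≃ 12.5862
Upper limit = 29 + 12.5862 ≃ 41.5862

41.59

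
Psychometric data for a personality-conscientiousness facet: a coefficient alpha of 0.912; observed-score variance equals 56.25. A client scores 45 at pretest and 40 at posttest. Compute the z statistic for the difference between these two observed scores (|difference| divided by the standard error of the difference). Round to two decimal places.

σ = 56.25^(1/2) = 7.500
SEM = 7.500*√(1 − 0.912) ≈ 2.225
Standard error of the difference = 2.225·√2 ≈ 3.146
z = |45 − 40| / 3.146 = 5 / 3.146 ≈ 1.589

1.59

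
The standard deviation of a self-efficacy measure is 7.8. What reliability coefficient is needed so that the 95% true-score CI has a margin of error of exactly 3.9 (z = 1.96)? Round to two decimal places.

Required SEM = 3.9 / 1.96 ≈ 1.9898
r = 1 − (SEM / SD)² = 1 − (1.9898 / 7.8)² ≈ 1 − 0.0651 ≈ 0.9349

0.93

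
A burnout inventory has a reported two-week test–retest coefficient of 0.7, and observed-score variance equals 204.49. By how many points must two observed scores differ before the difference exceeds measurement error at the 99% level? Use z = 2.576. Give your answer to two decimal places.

SD = √204.49 = 14.300
SEM = 14.300×√(1 − 0.700) ≈ 7.832
SE_diff = SEM × √2 ≈ 7.832 × 1.414 ≈ 11.077
Minimum reliable difference = 2.576 × SE_diff ≈ 2.576 × 11.077 ≈ 28.534

28.53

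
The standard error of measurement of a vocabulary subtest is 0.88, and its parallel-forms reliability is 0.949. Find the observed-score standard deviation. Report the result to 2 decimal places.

3.90

σ = SEM·(1 − r)^(−1/2) ≈ 0.88·4.4281 ≈ 3.8967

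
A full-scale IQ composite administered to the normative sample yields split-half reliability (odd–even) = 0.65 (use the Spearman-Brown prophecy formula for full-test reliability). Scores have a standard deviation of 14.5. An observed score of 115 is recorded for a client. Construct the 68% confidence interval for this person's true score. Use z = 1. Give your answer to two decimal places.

[108.32, 121.68]

r_full = 2·0.65 / (1 + 0.65) ≃ 0.788
The standard error of measurement is 14.500*√(1 − 0.788) ≃ 14.500*0.461 ≃ 6.678.
Margin = 1 * 6.678 ≃ 6.678
CI = 115 ± 6.678 → [108.322, 121.678]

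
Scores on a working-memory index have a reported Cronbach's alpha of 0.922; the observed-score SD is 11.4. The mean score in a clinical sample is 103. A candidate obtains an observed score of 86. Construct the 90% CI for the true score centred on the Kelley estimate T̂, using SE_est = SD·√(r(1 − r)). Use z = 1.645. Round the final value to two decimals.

[82.30, 92.36]

T̂ = r·X + (1 − r)·M = 0.92200*86 + 0.07800*103 = 79.29200 + 8.03400 ≈ 87.32600
SE_est = SD * √(r(1 − r)) = 11.40000 * √0.07192 ≈ 11.40000 * 0.26817 ≈ 3.05716
90% CI: 87.32600 ± 5.02902 ≈ (82.29698, 92.35502)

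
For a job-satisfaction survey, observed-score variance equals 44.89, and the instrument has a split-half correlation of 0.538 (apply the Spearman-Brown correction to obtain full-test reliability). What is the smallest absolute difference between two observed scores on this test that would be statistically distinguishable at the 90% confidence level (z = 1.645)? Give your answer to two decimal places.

8.54

σ = 44.89^(1/2) = 6.7000
Full-length reliability (Spearman-Brown) = 2(0.538)/(1+0.538) ≈ 0.6996
SEM = 6.7000 × √(1 − 0.6996) = 6.7000 × √0.3004 ≈ 6.7000 × 0.5481 ≈ 3.6721
SE_diff = √2 × SEM ≈ 5.1932
Minimum reliable difference = 1.645 × SE_diff ≈ 1.645 × 5.1932 ≈ 8.5428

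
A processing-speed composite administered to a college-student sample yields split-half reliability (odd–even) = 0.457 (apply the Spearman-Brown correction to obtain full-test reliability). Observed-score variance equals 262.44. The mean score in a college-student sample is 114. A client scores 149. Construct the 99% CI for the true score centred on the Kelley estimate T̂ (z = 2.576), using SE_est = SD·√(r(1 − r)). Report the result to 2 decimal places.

[115.78, 156.13]

SD = √262.44 = 16.20000
Spearman-Brown: r = 2(0.457) / (1 + 0.457) = 0.91400 / 1.45700 ≃ 0.62732
Estimated true score = 0.62732·149 + (1 − 0.62732)·114 ≃ 135.95607
SE_est = 16.20000·√(0.62732·0.37268) ≃ 7.83301
CI = 135.95607 ± 2.576 · 7.83301 → [115.77825, 156.13390]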